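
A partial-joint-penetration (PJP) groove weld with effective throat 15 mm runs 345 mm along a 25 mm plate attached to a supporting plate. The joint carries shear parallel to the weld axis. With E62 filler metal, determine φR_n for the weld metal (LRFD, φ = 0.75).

E62XX → F_EXX = 620 MPa.
Effective throat (given) t_e = 15 mm.
A_we = 15 × 345 = 5175 mm².
F_nw = 0.6 F_EXX = 372 MPa.
φR_n = 0.75 × 372 × 5175 × 10⁻³ = 1444 kN.

φR_n ≈ 1440 kN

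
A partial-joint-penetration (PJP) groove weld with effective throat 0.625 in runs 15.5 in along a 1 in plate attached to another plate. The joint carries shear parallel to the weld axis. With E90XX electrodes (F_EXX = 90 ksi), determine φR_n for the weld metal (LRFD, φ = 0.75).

Effective throat (given) t_e = 0.625 in.
A_we = 0.625 × 15.5 = 9.688 in².
F_nw = 0.6 F_EXX = 54 ksi.
φR_n = 0.75 × 54 × 9.688 = 392.3 kip.

φR_n ≈ 392 kip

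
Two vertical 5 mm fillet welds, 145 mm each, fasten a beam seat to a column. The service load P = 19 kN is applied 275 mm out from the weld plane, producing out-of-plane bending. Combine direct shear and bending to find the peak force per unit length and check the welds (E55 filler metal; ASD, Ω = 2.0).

f_max ≈ 748 N/mm; NOT adequate

E55XX → F_EXX = 550 MPa.
L_w = 2 × 145 = 290 mm; section modulus (unit throat) S = 2 × L²/6 = 7008 mm².
Direct shear f_v = P/L_w = 19×10³/290 = 65.52 N/mm.
Moment M = P × e = 19×10³ × 275 = 5225000 N·mm; bending f_b = M/S = 745.5 N/mm.
f_max = √(f_v² + f_b²) = √(65.52² + 745.5²) = 748.4 N/mm.
r_n/Ω = (1/2.0) × 0.6 × 550 × (0.707 × 5) = 583.3 N/mm → NOT adequate.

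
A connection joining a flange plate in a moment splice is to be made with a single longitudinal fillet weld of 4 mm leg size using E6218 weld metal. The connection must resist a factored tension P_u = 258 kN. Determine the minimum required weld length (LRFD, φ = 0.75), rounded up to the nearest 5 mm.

E62XX → F_EXX = 620 MPa.
Throat t_e = 0.707 × 4 = 2.828 mm.
φr_n = 0.75 × 0.6 × 620 × 2.828 × 10⁻³ = 0.789 kN/mm.
L_req = P_u / φr_n = 258 / 0.789 = 327 mm total.
Round up → use L = 330 mm.

L = 330 mm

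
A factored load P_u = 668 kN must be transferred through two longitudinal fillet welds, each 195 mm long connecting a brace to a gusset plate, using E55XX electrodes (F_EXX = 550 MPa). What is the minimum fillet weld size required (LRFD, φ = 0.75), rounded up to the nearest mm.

Total weld length L = 390 mm.
Required throat t_e = P_u / (φ × 0.6 F_EXX × L) = 668 / (0.75 × 0.6 × 550 × 390 × 10⁻³) = 6.92 mm.
Required leg w = t_e / 0.707 = 9.789 mm → use 10 mm.

w = 10 mm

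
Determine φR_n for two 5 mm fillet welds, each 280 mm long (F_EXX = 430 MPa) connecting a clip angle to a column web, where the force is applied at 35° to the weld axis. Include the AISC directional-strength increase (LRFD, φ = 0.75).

t_e = 0.707 × 5 = 3.535 mm; A_we = 3.535 × 560 = 1980 mm².
Directional factor: 1.0 + 0.5 sin^1.5(35°) = 1.217.
F_nw = 0.6 × 430 × 1.217 = 314 MPa.
φR_n = 0.75 × 314 × 1980 × 10⁻³ = 466.3 kN.

φR_n ≈ 466 kN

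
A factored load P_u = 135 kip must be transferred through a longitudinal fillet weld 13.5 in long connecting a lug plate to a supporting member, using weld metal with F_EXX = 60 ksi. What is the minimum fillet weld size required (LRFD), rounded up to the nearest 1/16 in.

Total weld length L = 13.5 in.
Required throat t_e = P_u / (φ × 0.6 F_EXX × L) = 135 / (0.75 × 0.6 × 60 × 13.5) = 0.3704 in.
Required leg w = t_e / 0.707 = 0.5239 in → use 9/16 in.

w = 9/16 in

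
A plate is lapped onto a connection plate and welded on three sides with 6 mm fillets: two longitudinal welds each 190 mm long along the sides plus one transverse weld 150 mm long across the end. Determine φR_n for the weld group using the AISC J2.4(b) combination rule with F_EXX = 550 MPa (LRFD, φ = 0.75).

φR_n ≈ 575 kN

t_e = 0.707 × 6 = 4.242 mm.
R_nwl = 0.6 × 550 × 4.242 × 380 × 10⁻³ = 531.9 kN (longitudinal, 2 welds).
R_nwt = 0.6 × 550 × 4.242 × 150 × 10⁻³ = 210 kN (transverse, base value).
(i) R_nwl + R_nwt = 741.9 kN; (ii) 0.85 R_nwl + 1.5 R_nwt = 767.1 kN.
R_n = max = 767.1 kN [governs: (ii)]; φR_n = 575.3 kN.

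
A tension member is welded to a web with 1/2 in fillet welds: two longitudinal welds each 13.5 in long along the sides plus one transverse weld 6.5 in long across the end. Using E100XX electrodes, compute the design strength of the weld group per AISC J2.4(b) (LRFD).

φR_n ≈ 533 kips

E100XX → F_EXX = 100 ksi.
t_e = 0.707 × 0.5 = 0.3535 in.
R_nwl = 0.6 × 100 × 0.3535 × 27 = 572.7 kips (longitudinal, 2 welds).
R_nwt = 0.6 × 100 × 0.3535 × 6.5 = 137.9 kips (transverse, base value).
(i) R_nwl + R_nwt = 710.5 kips; (ii) 0.85 R_nwl + 1.5 R_nwt = 693.6 kips.
R_n = max = 710.5 kips [governs: (i)]; φR_n = 532.9 kips.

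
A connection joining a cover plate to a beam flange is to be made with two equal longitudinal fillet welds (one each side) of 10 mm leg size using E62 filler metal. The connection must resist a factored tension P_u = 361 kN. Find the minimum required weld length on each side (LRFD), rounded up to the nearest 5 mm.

E62XX → F_EXX = 620 MPa.
Throat t_e = 0.707 × 10 = 7.07 mm.
φr_n = 0.75 × 0.6 × 620 × 7.07 × 10⁻³ = 1.973 kN/mm.
L_req = P_u / φr_n = 361 / 1.973 = 183 mm total.
Per side: 183 / 2 = 91.51 mm.
Round up → use L = 95 mm on each side.

L = 95 mm on each side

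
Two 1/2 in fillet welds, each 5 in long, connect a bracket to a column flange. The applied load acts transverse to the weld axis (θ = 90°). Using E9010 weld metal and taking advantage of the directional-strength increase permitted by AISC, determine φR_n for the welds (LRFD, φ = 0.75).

E90XX → F_EXX = 90 ksi.
t_e = 0.707 × 0.5 = 0.3535 in; A_we = 0.3535 × 10 = 3.535 in².
Directional factor: 1.0 + 0.5 sin^1.5(90°) = 1.5.
F_nw = 0.6 × 90 × 1.5 = 81 ksi.
φR_n = 0.75 × 81 × 3.535 = 214.8 kips.

φR_n ≈ 215 kips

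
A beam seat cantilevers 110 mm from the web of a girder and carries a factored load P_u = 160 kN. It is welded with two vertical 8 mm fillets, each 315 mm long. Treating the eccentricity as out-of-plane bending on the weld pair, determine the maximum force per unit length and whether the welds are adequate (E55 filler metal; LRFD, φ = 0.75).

E55XX → F_EXX = 550 MPa.
L_w = 2 × 315 = 630 mm; section modulus (unit throat) S = 2 × L²/6 = 33080 mm².
Direct shear f_v = P/L_w = 160×10³/630 = 254 N/mm.
Moment M = P × e = 160×10³ × 110 = 17600000 N·mm; bending f_b = M/S = 532.1 N/mm.
f_max = √(f_v² + f_b²) = √(254² + 532.1²) = 589.6 N/mm.
φr_n = 0.75 × 0.6 × 550 × (0.707 × 8) = 1400 N/mm → adequate.

f_max ≈ 590 N/mm; adequate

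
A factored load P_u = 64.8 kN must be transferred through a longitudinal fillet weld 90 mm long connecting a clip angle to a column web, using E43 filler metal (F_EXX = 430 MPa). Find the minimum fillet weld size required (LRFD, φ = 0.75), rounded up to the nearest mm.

w = 6 mm

Total weld length L = 90 mm.
Required throat t_e = P_u / (φ × 0.6 F_EXX × L) = 64.8 / (0.75 × 0.6 × 430 × 90 × 10⁻³) = 3.721 mm.
Required leg w = t_e / 0.707 = 5.263 mm → use 6 mm.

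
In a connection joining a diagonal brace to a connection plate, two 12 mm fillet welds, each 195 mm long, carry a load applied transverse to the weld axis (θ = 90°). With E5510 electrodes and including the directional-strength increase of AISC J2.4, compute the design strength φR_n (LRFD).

φR_n ≈ 1230 kN

E55XX → F_EXX = 550 MPa.
t_e = 0.707 × 12 = 8.484 mm; A_we = 8.484 × 390 = 3309 mm².
Directional factor: 1.0 + 0.5 sin^1.5(90°) = 1.5.
F_nw = 0.6 × 550 × 1.5 = 495 MPa.
φR_n = 0.75 × 495 × 3309 × 10⁻³ = 1228 kN.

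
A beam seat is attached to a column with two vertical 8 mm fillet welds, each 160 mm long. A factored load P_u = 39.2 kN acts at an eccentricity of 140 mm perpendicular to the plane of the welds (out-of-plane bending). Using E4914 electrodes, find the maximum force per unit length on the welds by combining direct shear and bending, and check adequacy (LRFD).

f_max ≈ 655 N/mm; adequate

E49XX → F_EXX = 490 MPa.
L_w = 2 × 160 = 320 mm; section modulus (unit throat) S = 2 × L²/6 = 8533 mm².
Direct shear f_v = P/L_w = 39.2×10³/320 = 122.5 N/mm.
Moment M = P × e = 39.2×10³ × 140 = 5488000 N·mm; bending f_b = M/S = 643.1 N/mm.
f_max = √(f_v² + f_b²) = √(122.5² + 643.1²) = 654.7 N/mm.
φr_n = 0.75 × 0.6 × 490 × (0.707 × 8) = 1247 N/mm → adequate.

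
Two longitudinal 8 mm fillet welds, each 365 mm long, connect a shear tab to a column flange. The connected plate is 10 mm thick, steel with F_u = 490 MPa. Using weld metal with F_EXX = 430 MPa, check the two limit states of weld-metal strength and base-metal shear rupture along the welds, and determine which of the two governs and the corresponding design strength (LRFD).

φR_n ≈ 799 kN (weld metal governs)

t_e = 0.707 × 8 = 5.656 mm; L = 730 mm.
Weld metal: φR_n = 0.75 × 0.6 × 430 × 5.656 × 730 × 10⁻³ = 798.9 kN.
Base metal (shear rupture): φR_n = 0.75 × 0.6 × 490 × 10 × 730 × 10⁻³ = 1610 kN.
Governing: weld metal.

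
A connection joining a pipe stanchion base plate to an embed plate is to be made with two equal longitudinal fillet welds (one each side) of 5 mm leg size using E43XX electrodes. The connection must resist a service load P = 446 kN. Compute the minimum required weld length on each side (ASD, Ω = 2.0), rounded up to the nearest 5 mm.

L = 490 mm on each side

E43XX → F_EXX = 430 MPa.
Throat t_e = 0.707 × 5 = 3.535 mm.
r_n/Ω = (0.6 × 430 × 3.535) / 2.0 = 456 N/mm = 0.456 kN/mm.
L_req = P / (r_n/Ω) = 446 / 0.456 = 978 mm total.
Per side: 978 / 2 = 489 mm.
Round up → use L = 490 mm on each side.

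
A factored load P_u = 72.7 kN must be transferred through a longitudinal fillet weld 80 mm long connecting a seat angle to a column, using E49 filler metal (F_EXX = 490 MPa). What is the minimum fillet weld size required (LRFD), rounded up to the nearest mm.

w = 6 mm

Total weld length L = 80 mm.
Required throat t_e = P_u / (φ × 0.6 F_EXX × L) = 72.7 / (0.75 × 0.6 × 490 × 80 × 10⁻³) = 4.121 mm.
Required leg w = t_e / 0.707 = 5.829 mm → use 6 mm.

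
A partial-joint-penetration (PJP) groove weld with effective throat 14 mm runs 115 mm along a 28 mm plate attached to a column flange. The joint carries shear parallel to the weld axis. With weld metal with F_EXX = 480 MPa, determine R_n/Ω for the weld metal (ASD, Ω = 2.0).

R_n/Ω ≈ 232 kN

Effective throat (given) t_e = 14 mm.
A_we = 14 × 115 = 1610 mm².
F_nw = 0.6 F_EXX = 288 MPa.
R_n/Ω = (288 × 1610) / 2.0 × 10⁻³ = 231.8 kN.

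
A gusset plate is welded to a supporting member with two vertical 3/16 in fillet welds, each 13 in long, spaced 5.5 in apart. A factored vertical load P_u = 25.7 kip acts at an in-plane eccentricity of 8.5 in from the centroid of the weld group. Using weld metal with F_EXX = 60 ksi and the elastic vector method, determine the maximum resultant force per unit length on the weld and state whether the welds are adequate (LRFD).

f_max ≈ 3.25 kip/in; adequate

Total weld length L_w = 26 in. Treat welds as unit-width lines.
Polar moment about centroid: J = 2[d³/12 + d(b/2)²] = 2[13³/12 + 13×2.75²] = 562.8 in³.
Direct shear f_v = P/L_w = 25.7 / 26 = 0.9885 kip/in (vertical).
Torsion M = P·e = 25.7 × 8.5 = 218.45 kip·in.
Critical point at (x, y) = (2.75, 6.5) from centroid. f_tx = M·y/J = 2.523 kip/in; f_ty = M·x/J = 1.067 kip/in.
Resultant f_max = √[f_tx² + (f_v + f_ty)²] = √[2.523² + (0.9885 + 1.067)²] = 3.255 kip/in.
Capacity per unit length: φr_n = 0.75 × 0.6 × 60 × (0.707 × 0.1875) = 3.579 kip/in.
3.255 ≤ 3.579 → adequate.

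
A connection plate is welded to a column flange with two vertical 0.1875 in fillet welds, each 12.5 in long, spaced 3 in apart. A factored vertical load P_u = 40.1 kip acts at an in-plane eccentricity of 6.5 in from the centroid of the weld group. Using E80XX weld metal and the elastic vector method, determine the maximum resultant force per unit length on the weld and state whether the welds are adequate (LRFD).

f_max ≈ 5.01 kip/in; NOT adequate

E80XX → F_EXX = 80 ksi.
Total weld length L_w = 25 in. Treat welds as unit-width lines.
Polar moment about centroid: J = 2[d³/12 + d(b/2)²] = 2[12.5³/12 + 12.5×1.5²] = 381.8 in³.
Direct shear f_v = P/L_w = 40.1 / 25 = 1.604 kip/in (vertical).
Torsion M = P·e = 40.1 × 6.5 = 260.65 kip·in.
Critical point at (x, y) = (1.5, 6.25) from centroid. f_tx = M·y/J = 4.267 kip/in; f_ty = M·x/J = 1.024 kip/in.
Resultant f_max = √[f_tx² + (f_v + f_ty)²] = √[4.267² + (1.604 + 1.024)²] = 5.012 kip/in.
Capacity per unit length: φr_n = 0.75 × 0.6 × 80 × (0.707 × 0.1875) = 4.772 kip/in.
5.012 > 4.772 → NOT adequate.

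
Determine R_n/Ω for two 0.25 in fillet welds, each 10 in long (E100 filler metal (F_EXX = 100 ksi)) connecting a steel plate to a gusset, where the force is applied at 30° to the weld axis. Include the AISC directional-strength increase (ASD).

t_e = 0.707 × 0.25 = 0.1767 in; A_we = 0.1767 × 20 = 3.535 in².
Directional factor: 1.0 + 0.5 sin^1.5(30°) = 1.177.
F_nw = 0.6 × 100 × 1.177 = 70.61 ksi.
R_n/Ω = (70.61 × 3.535) / 2.0 = 124.8 kips.

R_n/Ω ≈ 125 kips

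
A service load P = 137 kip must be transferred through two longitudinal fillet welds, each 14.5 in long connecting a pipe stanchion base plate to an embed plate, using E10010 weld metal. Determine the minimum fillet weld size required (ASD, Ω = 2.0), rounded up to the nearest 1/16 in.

E100XX → F_EXX = 100 ksi.
Total weld length L = 29 in.
Required throat t_e = P × Ω / (0.6 F_EXX × L) = 137 × 2.0 / (0.6 × 100 × 29) = 0.1575 in.
Required leg w = t_e / 0.707 = 0.2227 in → use 1/4 in.

w = 1/4 in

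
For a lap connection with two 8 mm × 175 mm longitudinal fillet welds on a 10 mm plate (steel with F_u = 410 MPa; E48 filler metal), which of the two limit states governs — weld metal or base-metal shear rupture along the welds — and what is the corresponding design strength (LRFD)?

φR_n ≈ 428 kN (weld metal governs)

E48XX → F_EXX = 480 MPa.
t_e = 0.707 × 8 = 5.656 mm; L = 350 mm.
Weld metal: φR_n = 0.75 × 0.6 × 480 × 5.656 × 350 × 10⁻³ = 427.6 kN.
Base metal (shear rupture): φR_n = 0.75 × 0.6 × 410 × 10 × 350 × 10⁻³ = 645.8 kN.
Governing: weld metal.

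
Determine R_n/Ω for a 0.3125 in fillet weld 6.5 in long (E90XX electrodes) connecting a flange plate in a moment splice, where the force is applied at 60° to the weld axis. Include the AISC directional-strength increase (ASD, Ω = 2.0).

R_n/Ω ≈ 54.4 kips

E90XX → F_EXX = 90 ksi.
t_e = 0.707 × 0.3125 = 0.2209 in; A_we = 0.2209 × 6.5 = 1.436 in².
Directional factor: 1.0 + 0.5 sin^1.5(60°) = 1.403.
F_nw = 0.6 × 90 × 1.403 = 75.76 ksi.
R_n/Ω = (75.76 × 1.436) / 2.0 = 54.4 kips.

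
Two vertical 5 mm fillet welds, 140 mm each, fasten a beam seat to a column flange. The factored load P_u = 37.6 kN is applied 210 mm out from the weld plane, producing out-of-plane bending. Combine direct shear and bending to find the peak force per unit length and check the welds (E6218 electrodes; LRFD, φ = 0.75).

f_max ≈ 1220 N/mm; NOT adequate

E62XX → F_EXX = 620 MPa.
L_w = 2 × 140 = 280 mm; section modulus (unit throat) S = 2 × L²/6 = 6533 mm².
Direct shear f_v = P/L_w = 37.6×10³/280 = 134.3 N/mm.
Moment M = P × e = 37.6×10³ × 210 = 7896000 N·mm; bending f_b = M/S = 1209 N/mm.
f_max = √(f_v² + f_b²) = √(134.3² + 1209²) = 1216 N/mm.
φr_n = 0.75 × 0.6 × 620 × (0.707 × 5) = 986.3 N/mm → NOT adequate.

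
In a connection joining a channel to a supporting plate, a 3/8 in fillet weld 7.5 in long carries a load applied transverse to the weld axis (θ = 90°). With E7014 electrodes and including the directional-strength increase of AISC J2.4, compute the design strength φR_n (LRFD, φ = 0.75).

E70XX → F_EXX = 70 ksi.
t_e = 0.707 × 0.375 = 0.2651 in; A_we = 0.2651 × 7.5 = 1.988 in².
Directional factor: 1.0 + 0.5 sin^1.5(90°) = 1.5.
F_nw = 0.6 × 70 × 1.5 = 63 ksi.
φR_n = 0.75 × 63 × 1.988 = 93.95 kips.

φR_n ≈ 94 kips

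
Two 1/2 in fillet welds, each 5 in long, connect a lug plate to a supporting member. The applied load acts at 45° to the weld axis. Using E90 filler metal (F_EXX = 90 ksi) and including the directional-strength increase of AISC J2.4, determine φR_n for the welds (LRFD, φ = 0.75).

φR_n ≈ 186 kip

t_e = 0.707 × 0.5 = 0.3535 in; A_we = 0.3535 × 10 = 3.535 in².
Directional factor: 1.0 + 0.5 sin^1.5(45°) = 1.297.
F_nw = 0.6 × 90 × 1.297 = 70.05 ksi.
φR_n = 0.75 × 70.05 × 3.535 = 185.7 kip.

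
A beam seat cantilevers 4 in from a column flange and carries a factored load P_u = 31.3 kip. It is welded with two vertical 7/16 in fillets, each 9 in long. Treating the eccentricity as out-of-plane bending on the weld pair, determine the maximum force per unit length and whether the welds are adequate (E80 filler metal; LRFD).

f_max ≈ 4.95 kip/in; adequate

E80XX → F_EXX = 80 ksi.
L_w = 2 × 9 = 18 in; section modulus (unit throat) S = 2 × L²/6 = 27 in².
Direct shear f_v = P/L_w = 31.3/18 = 1.739 kip/in.
Moment M = P × e = 31.3 × 4 = 125.2 kip·in; bending f_b = M/S = 4.637 kip/in.
f_max = √(f_v² + f_b²) = √(1.739² + 4.637²) = 4.952 kip/in.
φr_n = 0.75 × 0.6 × 80 × (0.707 × 0.4375) = 11.14 kip/in → adequate.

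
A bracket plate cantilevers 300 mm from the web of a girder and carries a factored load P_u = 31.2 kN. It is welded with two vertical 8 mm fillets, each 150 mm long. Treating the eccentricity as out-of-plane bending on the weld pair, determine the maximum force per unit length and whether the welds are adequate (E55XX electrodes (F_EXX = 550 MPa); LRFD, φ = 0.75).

L_w = 2 × 150 = 300 mm; section modulus (unit throat) S = 2 × L²/6 = 7500 mm².
Direct shear f_v = P/L_w = 31.2×10³/300 = 104 N/mm.
Moment M = P × e = 31.2×10³ × 300 = 9360000 N·mm; bending f_b = M/S = 1248 N/mm.
f_max = √(f_v² + f_b²) = √(104² + 1248²) = 1252 N/mm.
φr_n = 0.75 × 0.6 × 550 × (0.707 × 8) = 1400 N/mm → adequate.

f_max ≈ 1250 N/mm; adequate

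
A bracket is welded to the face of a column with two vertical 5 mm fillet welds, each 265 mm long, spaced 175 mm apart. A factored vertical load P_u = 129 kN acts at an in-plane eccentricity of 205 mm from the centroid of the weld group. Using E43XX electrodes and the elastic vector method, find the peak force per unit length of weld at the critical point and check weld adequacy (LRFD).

f_max ≈ 749 N/mm; NOT adequate

E43XX → F_EXX = 430 MPa.
Total weld length L_w = 530 mm. Treat welds as unit-width lines.
Polar moment about centroid: J = 2[d³/12 + d(b/2)²] = 2[265³/12 + 265×87.5²] = 7159000 mm³.
Direct shear f_v = P/L_w = 129×10³ / 530 = 243.4 N/mm (vertical).
Torsion M = P·e = 129×10³ × 205 = 26445000 N·mm.
Critical point at (x, y) = (87.5, 132.5) from centroid. f_tx = M·y/J = 489.4 N/mm; f_ty = M·x/J = 323.2 N/mm.
Resultant f_max = √[f_tx² + (f_v + f_ty)²] = √[489.4² + (243.4 + 323.2)²] = 748.7 N/mm.
Capacity per unit length: φr_n = 0.75 × 0.6 × 430 × (0.707 × 5) = 684 N/mm.
748.7 > 684 → NOT adequate.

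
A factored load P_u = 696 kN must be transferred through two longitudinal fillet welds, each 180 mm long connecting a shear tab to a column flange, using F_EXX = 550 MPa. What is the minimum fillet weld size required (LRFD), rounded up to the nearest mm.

Total weld length L = 360 mm.
Required throat t_e = P_u / (φ × 0.6 F_EXX × L) = 696 / (0.75 × 0.6 × 550 × 360 × 10⁻³) = 7.811 mm.
Required leg w = t_e / 0.707 = 11.05 mm → use 12 mm.

w = 12 mm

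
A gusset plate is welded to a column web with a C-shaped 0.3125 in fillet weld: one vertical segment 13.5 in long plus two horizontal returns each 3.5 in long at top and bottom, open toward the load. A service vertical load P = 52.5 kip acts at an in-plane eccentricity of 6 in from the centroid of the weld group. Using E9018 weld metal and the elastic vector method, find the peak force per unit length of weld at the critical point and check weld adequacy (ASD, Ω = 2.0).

f_max ≈ 5.76 kip/in; adequate

E90XX → F_EXX = 90 ksi.
Total weld length L_w = 20.5 in. Treat welds as unit-width lines.
Centroid: x̄ = 2×3.5×1.75 / 20.5 = 0.5976 in from the vertical weld.
Polar moment about centroid: J = I_x + I_y = [13.5³/12 + 2×3.5×6.75²] + [13.5×0.5976² + 2(3.5³/12 + 3.5×1.152²)] = 545.2 in³.
Direct shear f_v = P/L_w = 52.5 / 20.5 = 2.561 kip/in (vertical).
Torsion M = P·e = 52.5 × 6 = 315 kip·in.
Critical point at (x, y) = (2.902, 6.75) from centroid. f_tx = M·y/J = 3.9 kip/in; f_ty = M·x/J = 1.677 kip/in.
Resultant f_max = √[f_tx² + (f_v + f_ty)²] = √[3.9² + (2.561 + 1.677)²] = 5.759 kip/in.
Capacity per unit length: r_n/Ω = (1/2.0) × 0.6 × 90 × (0.707 × 0.3125) = 5.965 kip/in.
5.759 ≤ 5.965 → adequate.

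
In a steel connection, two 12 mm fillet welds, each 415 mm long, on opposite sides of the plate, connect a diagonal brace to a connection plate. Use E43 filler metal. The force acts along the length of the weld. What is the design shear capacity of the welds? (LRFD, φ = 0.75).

E43XX → F_EXX = 430 MPa.
Effective throat t_e = 0.707 × 12 = 8.484 mm.
Total length L = 830 mm; A_we = 8.484 × 830 = 7042 mm².
F_nw = 0.6 F_EXX = 0.6 × 430 = 258 MPa.
φR_n = 0.75 × 258 × 7042 × 10⁻³ = 1363 kN.

φR_n ≈ 1360 kN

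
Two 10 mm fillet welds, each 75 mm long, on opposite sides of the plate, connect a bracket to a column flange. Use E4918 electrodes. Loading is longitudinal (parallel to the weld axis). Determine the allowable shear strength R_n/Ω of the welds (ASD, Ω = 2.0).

E49XX → F_EXX = 490 MPa.
Effective throat t_e = 0.707 × 10 = 7.07 mm.
Total length L = 150 mm; A_we = 7.07 × 150 = 1060 mm².
F_nw = 0.6 F_EXX = 0.6 × 490 = 294 MPa.
R_n = 294 × 1060 × 10⁻³ = 311.8 kN; R_n/Ω = 311.8/2.0 = 155.9 kN.

R_n/Ω ≈ 156 kN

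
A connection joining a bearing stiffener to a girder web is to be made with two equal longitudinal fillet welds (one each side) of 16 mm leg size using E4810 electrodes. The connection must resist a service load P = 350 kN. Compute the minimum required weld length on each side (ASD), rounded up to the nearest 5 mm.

E48XX → F_EXX = 480 MPa.
Throat t_e = 0.707 × 16 = 11.31 mm.
r_n/Ω = (0.6 × 480 × 11.31) / 2.0 = 1629 N/mm = 1.629 kN/mm.
L_req = P / (r_n/Ω) = 350 / 1.629 = 214.9 mm total.
Per side: 214.9 / 2 = 107.4 mm.
Round up → use L = 110 mm on each side.

L = 110 mm on each side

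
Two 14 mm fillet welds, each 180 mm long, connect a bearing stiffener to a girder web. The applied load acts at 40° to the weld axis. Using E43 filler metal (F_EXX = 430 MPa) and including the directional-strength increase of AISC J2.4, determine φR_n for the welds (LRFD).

t_e = 0.707 × 14 = 9.898 mm; A_we = 9.898 × 360 = 3563 mm².
Directional factor: 1.0 + 0.5 sin^1.5(40°) = 1.258.
F_nw = 0.6 × 430 × 1.258 = 324.5 MPa.
φR_n = 0.75 × 324.5 × 3563 × 10⁻³ = 867.2 kN.

φR_n ≈ 867 kN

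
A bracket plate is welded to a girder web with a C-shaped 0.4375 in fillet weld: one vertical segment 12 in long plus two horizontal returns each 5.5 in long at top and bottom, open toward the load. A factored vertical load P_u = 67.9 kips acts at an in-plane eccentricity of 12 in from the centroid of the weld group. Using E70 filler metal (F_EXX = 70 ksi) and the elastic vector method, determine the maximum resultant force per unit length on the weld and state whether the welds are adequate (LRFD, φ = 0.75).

f_max ≈ 11.7 kip/in; NOT adequate

Total weld length L_w = 23 in. Treat welds as unit-width lines.
Centroid: x̄ = 2×5.5×2.75 / 23 = 1.315 in from the vertical weld.
Polar moment about centroid: J = I_x + I_y = [12³/12 + 2×5.5×6²] + [12×1.315² + 2(5.5³/12 + 5.5×1.435²)] = 611.1 in³.
Direct shear f_v = P/L_w = 67.9 / 23 = 2.952 kip/in (vertical).
Torsion M = P·e = 67.9 × 12 = 814.8 kip·in.
Critical point at (x, y) = (4.185, 6) from centroid. f_tx = M·y/J = 8 kip/in; f_ty = M·x/J = 5.579 kip/in.
Resultant f_max = √[f_tx² + (f_v + f_ty)²] = √[8² + (2.952 + 5.579)²] = 11.7 kip/in.
Capacity per unit length: φr_n = 0.75 × 0.6 × 70 × (0.707 × 0.4375) = 9.743 kip/in.
11.7 > 9.743 → NOT adequate.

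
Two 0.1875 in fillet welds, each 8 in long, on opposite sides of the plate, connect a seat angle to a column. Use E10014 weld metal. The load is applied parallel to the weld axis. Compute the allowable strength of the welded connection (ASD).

R_n/Ω ≈ 63.6 kips

E100XX → F_EXX = 100 ksi.
Effective throat t_e = 0.707 × 0.1875 = 0.1326 in.
Total length L = 16 in; A_we = 0.1326 × 16 = 2.121 in².
F_nw = 0.6 F_EXX = 0.6 × 100 = 60 ksi.
R_n = 60 × 2.121 = 127.3 kips; R_n/Ω = 127.3/2.0 = 63.63 kips.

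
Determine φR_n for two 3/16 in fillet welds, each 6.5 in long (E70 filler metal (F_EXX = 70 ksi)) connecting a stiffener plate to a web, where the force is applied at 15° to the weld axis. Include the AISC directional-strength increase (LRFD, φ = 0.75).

t_e = 0.707 × 0.1875 = 0.1326 in; A_we = 0.1326 × 13 = 1.723 in².
Directional factor: 1.0 + 0.5 sin^1.5(15°) = 1.066.
F_nw = 0.6 × 70 × 1.066 = 44.77 ksi.
φR_n = 0.75 × 44.77 × 1.723 = 57.86 kip.

φR_n ≈ 57.9 kip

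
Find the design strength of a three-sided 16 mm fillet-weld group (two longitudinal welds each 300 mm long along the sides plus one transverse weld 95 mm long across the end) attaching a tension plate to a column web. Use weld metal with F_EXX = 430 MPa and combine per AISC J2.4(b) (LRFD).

φR_n ≈ 1520 kN

t_e = 0.707 × 16 = 11.31 mm.
R_nwl = 0.6 × 430 × 11.31 × 600 × 10⁻³ = 1751 kN (longitudinal, 2 welds).
R_nwt = 0.6 × 430 × 11.31 × 95 × 10⁻³ = 277.3 kN (transverse, base value).
(i) R_nwl + R_nwt = 2028 kN; (ii) 0.85 R_nwl + 1.5 R_nwt = 1904 kN.
R_n = max = 2028 kN [governs: (i)]; φR_n = 1521 kN.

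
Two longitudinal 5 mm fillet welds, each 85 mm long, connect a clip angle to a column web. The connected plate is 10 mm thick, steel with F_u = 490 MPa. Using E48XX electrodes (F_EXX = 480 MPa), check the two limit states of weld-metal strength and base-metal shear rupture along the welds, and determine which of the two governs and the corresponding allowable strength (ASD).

R_n/Ω ≈ 86.5 kN (weld metal governs)

t_e = 0.707 × 5 = 3.535 mm; L = 170 mm.
Weld metal: R_n/Ω = (1/2.0) × 0.6 × 480 × 3.535 × 170 × 10⁻³ = 86.54 kN.
Base metal (shear rupture): R_n/Ω = (1/2.0) × 0.6 × 490 × 10 × 170 × 10⁻³ = 249.9 kN.
Governing: weld metal.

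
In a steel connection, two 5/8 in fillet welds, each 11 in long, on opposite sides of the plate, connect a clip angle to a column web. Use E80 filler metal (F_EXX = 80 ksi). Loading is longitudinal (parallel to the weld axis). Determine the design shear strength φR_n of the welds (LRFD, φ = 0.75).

φR_n ≈ 350 kip

Effective throat t_e = 0.707 × 0.625 = 0.4419 in.
Total length L = 22 in; A_we = 0.4419 × 22 = 9.721 in².
F_nw = 0.6 F_EXX = 0.6 × 80 = 48 ksi.
φR_n = 0.75 × 48 × 9.721 = 350 kip.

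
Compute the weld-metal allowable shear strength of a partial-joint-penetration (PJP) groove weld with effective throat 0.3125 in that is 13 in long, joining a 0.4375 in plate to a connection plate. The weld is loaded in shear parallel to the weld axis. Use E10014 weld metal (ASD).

E100XX → F_EXX = 100 ksi.
Effective throat (given) t_e = 0.3125 in.
A_we = 0.3125 × 13 = 4.062 in².
F_nw = 0.6 F_EXX = 60 ksi.
R_n/Ω = (60 × 4.062) / 2.0 = 121.9 kip.

R_n/Ω ≈ 122 kip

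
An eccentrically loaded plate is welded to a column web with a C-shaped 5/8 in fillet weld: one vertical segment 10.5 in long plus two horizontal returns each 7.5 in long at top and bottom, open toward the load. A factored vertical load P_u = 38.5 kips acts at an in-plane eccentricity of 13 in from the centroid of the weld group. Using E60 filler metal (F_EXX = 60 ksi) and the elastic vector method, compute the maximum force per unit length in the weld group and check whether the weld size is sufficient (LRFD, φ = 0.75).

Total weld length L_w = 25.5 in. Treat welds as unit-width lines.
Centroid: x̄ = 2×7.5×3.75 / 25.5 = 2.206 in from the vertical weld.
Polar moment about centroid: J = I_x + I_y = [10.5³/12 + 2×7.5×5.25²] + [10.5×2.206² + 2(7.5³/12 + 7.5×1.544²)] = 667.1 in³.
Direct shear f_v = P/L_w = 38.5 / 25.5 = 1.51 kip/in (vertical).
Torsion M = P·e = 38.5 × 13 = 500.5 kip·in.
Critical point at (x, y) = (5.294, 5.25) from centroid. f_tx = M·y/J = 3.939 kip/in; f_ty = M·x/J = 3.972 kip/in.
Resultant f_max = √[f_tx² + (f_v + f_ty)²] = √[3.939² + (1.51 + 3.972)²] = 6.75 kip/in.
Capacity per unit length: φr_n = 0.75 × 0.6 × 60 × (0.707 × 0.625) = 11.93 kip/in.
6.75 ≤ 11.93 → adequate.

f_max ≈ 6.75 kip/in; adequate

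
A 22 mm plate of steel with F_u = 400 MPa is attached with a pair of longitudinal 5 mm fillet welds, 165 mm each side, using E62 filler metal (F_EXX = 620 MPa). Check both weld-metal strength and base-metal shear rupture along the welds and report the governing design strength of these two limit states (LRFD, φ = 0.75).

φR_n ≈ 325 kN (weld metal governs)

t_e = 0.707 × 5 = 3.535 mm; L = 330 mm.
Weld metal: φR_n = 0.75 × 0.6 × 620 × 3.535 × 330 × 10⁻³ = 325.5 kN.
Base metal (shear rupture): φR_n = 0.75 × 0.6 × 400 × 22 × 330 × 10⁻³ = 1307 kN.
Governing: weld metal.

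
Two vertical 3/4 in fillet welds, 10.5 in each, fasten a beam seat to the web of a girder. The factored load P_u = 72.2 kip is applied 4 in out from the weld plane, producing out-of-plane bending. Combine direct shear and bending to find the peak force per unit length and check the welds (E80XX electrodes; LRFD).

f_max ≈ 8.58 kip/in; adequate

E80XX → F_EXX = 80 ksi.
L_w = 2 × 10.5 = 21 in; section modulus (unit throat) S = 2 × L²/6 = 36.75 in².
Direct shear f_v = P/L_w = 72.2/21 = 3.438 kip/in.
Moment M = P × e = 72.2 × 4 = 288.8 kip·in; bending f_b = M/S = 7.859 kip/in.
f_max = √(f_v² + f_b²) = √(3.438² + 7.859²) = 8.578 kip/in.
φr_n = 0.75 × 0.6 × 80 × (0.707 × 0.75) = 19.09 kip/in → adequate.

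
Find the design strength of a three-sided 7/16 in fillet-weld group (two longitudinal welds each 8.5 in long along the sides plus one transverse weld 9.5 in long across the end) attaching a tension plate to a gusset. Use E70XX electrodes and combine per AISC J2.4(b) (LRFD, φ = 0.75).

φR_n ≈ 280 kip

E70XX → F_EXX = 70 ksi.
t_e = 0.707 × 0.4375 = 0.3093 in.
R_nwl = 0.6 × 70 × 0.3093 × 17 = 220.8 kip (longitudinal, 2 welds).
R_nwt = 0.6 × 70 × 0.3093 × 9.5 = 123.4 kip (transverse, base value).
(i) R_nwl + R_nwt = 344.3 kip; (ii) 0.85 R_nwl + 1.5 R_nwt = 372.8 kip.
R_n = max = 372.8 kip [governs: (ii)]; φR_n = 279.6 kip.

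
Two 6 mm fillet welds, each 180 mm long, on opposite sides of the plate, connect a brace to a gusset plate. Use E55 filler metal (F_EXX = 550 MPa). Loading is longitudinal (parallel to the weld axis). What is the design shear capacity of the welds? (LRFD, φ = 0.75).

φR_n ≈ 378 kN

Effective throat t_e = 0.707 × 6 = 4.242 mm.
Total length L = 360 mm; A_we = 4.242 × 360 = 1527 mm².
F_nw = 0.6 F_EXX = 0.6 × 550 = 330 MPa.
φR_n = 0.75 × 330 × 1527 × 10⁻³ = 378 kN.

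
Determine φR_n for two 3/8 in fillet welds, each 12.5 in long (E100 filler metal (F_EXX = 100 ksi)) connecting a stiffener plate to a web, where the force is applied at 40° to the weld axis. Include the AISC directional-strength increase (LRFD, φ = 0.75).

φR_n ≈ 375 kip

t_e = 0.707 × 0.375 = 0.2651 in; A_we = 0.2651 × 25 = 6.628 in².
Directional factor: 1.0 + 0.5 sin^1.5(40°) = 1.258.
F_nw = 0.6 × 100 × 1.258 = 75.46 ksi.
φR_n = 0.75 × 75.46 × 6.628 = 375.1 kip.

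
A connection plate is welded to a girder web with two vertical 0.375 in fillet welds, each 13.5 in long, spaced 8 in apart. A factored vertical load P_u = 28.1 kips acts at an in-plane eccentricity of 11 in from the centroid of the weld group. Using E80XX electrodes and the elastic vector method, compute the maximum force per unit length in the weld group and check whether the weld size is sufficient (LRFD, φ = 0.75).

E80XX → F_EXX = 80 ksi.
Total weld length L_w = 27 in. Treat welds as unit-width lines.
Polar moment about centroid: J = 2[d³/12 + d(b/2)²] = 2[13.5³/12 + 13.5×4²] = 842.1 in³.
Direct shear f_v = P/L_w = 28.1 / 27 = 1.041 kip/in (vertical).
Torsion M = P·e = 28.1 × 11 = 309.1 kip·in.
Critical point at (x, y) = (4, 6.75) from centroid. f_tx = M·y/J = 2.478 kip/in; f_ty = M·x/J = 1.468 kip/in.
Resultant f_max = √[f_tx² + (f_v + f_ty)²] = √[2.478² + (1.041 + 1.468)²] = 3.526 kip/in.
Capacity per unit length: φr_n = 0.75 × 0.6 × 80 × (0.707 × 0.375) = 9.544 kip/in.
3.526 ≤ 9.544 → adequate.

f_max ≈ 3.53 kip/in; adequate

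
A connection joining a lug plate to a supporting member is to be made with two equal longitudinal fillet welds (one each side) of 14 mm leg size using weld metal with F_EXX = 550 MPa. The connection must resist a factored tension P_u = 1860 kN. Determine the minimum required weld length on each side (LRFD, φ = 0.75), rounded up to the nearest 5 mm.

L = 380 mm on each side

Throat t_e = 0.707 × 14 = 9.898 mm.
φr_n = 0.75 × 0.6 × 550 × 9.898 × 10⁻³ = 2.45 kN/mm.
L_req = P_u / φr_n = 1860 / 2.45 = 759.3 mm total.
Per side: 759.3 / 2 = 379.6 mm.
Round up → use L = 380 mm on each side.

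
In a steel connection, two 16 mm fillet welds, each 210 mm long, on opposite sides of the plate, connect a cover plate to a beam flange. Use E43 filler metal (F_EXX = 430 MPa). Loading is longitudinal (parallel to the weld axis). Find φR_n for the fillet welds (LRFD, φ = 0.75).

φR_n ≈ 919 kN

Effective throat t_e = 0.707 × 16 = 11.31 mm.
Total length L = 420 mm; A_we = 11.31 × 420 = 4751 mm².
F_nw = 0.6 F_EXX = 0.6 × 430 = 258 MPa.
φR_n = 0.75 × 258 × 4751 × 10⁻³ = 919.3 kN.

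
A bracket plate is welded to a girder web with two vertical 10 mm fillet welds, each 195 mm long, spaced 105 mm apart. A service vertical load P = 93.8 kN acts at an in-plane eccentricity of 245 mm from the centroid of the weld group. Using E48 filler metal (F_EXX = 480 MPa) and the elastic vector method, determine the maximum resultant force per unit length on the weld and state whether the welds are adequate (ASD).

Total weld length L_w = 390 mm. Treat welds as unit-width lines.
Polar moment about centroid: J = 2[d³/12 + d(b/2)²] = 2[195³/12 + 195×52.5²] = 2311000 mm³.
Direct shear f_v = P/L_w = 93.8×10³ / 390 = 240.5 N/mm (vertical).
Torsion M = P·e = 93.8×10³ × 245 = 22981000 N·mm.
Critical point at (x, y) = (52.5, 97.5) from centroid. f_tx = M·y/J = 969.7 N/mm; f_ty = M·x/J = 522.1 N/mm.
Resultant f_max = √[f_tx² + (f_v + f_ty)²] = √[969.7² + (240.5 + 522.1)²] = 1234 N/mm.
Capacity per unit length: r_n/Ω = (1/2.0) × 0.6 × 480 × (0.707 × 10) = 1018 N/mm.
1234 > 1018 → NOT adequate.

f_max ≈ 1230 N/mm; NOT adequate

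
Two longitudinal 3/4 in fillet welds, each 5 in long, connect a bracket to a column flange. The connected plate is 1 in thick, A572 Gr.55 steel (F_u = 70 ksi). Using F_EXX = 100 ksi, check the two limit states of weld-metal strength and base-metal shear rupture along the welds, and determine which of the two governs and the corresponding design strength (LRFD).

t_e = 0.707 × 0.75 = 0.5302 in; L = 10 in.
Weld metal: φR_n = 0.75 × 0.6 × 100 × 0.5302 × 10 = 238.6 kip.
Base metal (shear rupture): φR_n = 0.75 × 0.6 × 70 × 1 × 10 = 315 kip.
Governing: weld metal.

φR_n ≈ 239 kip (weld metal governs)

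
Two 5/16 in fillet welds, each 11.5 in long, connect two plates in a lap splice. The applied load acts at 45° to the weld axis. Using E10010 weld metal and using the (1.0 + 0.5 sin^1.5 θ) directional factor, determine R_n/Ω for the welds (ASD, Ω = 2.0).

E100XX → F_EXX = 100 ksi.
t_e = 0.707 × 0.3125 = 0.2209 in; A_we = 0.2209 × 23 = 5.082 in².
Directional factor: 1.0 + 0.5 sin^1.5(45°) = 1.297.
F_nw = 0.6 × 100 × 1.297 = 77.84 ksi.
R_n/Ω = (77.84 × 5.082) / 2.0 = 197.8 kip.

R_n/Ω ≈ 198 kip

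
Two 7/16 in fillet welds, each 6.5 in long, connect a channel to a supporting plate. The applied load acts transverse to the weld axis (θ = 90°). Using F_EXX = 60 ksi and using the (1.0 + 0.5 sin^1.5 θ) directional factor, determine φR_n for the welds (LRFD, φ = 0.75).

t_e = 0.707 × 0.4375 = 0.3093 in; A_we = 0.3093 × 13 = 4.021 in².
Directional factor: 1.0 + 0.5 sin^1.5(90°) = 1.5.
F_nw = 0.6 × 60 × 1.5 = 54 ksi.
φR_n = 0.75 × 54 × 4.021 = 162.9 kip.

φR_n ≈ 163 kip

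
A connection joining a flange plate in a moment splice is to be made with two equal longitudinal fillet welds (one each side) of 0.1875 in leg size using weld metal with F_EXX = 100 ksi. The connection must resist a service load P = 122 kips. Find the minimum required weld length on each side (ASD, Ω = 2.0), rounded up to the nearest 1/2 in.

Throat t_e = 0.707 × 0.1875 = 0.1326 in.
r_n/Ω = (0.6 × 100 × 0.1326) / 2.0 = 3.977 kip/in.
L_req = P / (r_n/Ω) = 122 / 3.977 = 30.68 in total.
Per side: 30.68 / 2 = 15.34 in.
Round up → use L = 15.5 in on each side.

L = 15.5 in on each side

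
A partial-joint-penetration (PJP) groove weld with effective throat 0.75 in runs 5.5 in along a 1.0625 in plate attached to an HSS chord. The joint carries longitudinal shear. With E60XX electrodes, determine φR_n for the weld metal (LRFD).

E60XX → F_EXX = 60 ksi.
Effective throat (given) t_e = 0.75 in.
A_we = 0.75 × 5.5 = 4.125 in².
F_nw = 0.6 F_EXX = 36 ksi.
φR_n = 0.75 × 36 × 4.125 = 111.4 kip.

φR_n ≈ 111 kip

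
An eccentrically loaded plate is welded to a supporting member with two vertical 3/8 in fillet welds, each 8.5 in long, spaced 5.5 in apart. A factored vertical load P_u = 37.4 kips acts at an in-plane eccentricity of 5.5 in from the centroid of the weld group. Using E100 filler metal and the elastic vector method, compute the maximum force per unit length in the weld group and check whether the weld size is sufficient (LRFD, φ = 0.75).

E100XX → F_EXX = 100 ksi.
Total weld length L_w = 17 in. Treat welds as unit-width lines.
Polar moment about centroid: J = 2[d³/12 + d(b/2)²] = 2[8.5³/12 + 8.5×2.75²] = 230.9 in³.
Direct shear f_v = P/L_w = 37.4 / 17 = 2.2 kip/in (vertical).
Torsion M = P·e = 37.4 × 5.5 = 205.7 kip·in.
Critical point at (x, y) = (2.75, 4.25) from centroid. f_tx = M·y/J = 3.786 kip/in; f_ty = M·x/J = 2.45 kip/in.
Resultant f_max = √[f_tx² + (f_v + f_ty)²] = √[3.786² + (2.2 + 2.45)²] = 5.996 kip/in.
Capacity per unit length: φr_n = 0.75 × 0.6 × 100 × (0.707 × 0.375) = 11.93 kip/in.
5.996 ≤ 11.93 → adequate.

f_max ≈ 6 kip/in; adequate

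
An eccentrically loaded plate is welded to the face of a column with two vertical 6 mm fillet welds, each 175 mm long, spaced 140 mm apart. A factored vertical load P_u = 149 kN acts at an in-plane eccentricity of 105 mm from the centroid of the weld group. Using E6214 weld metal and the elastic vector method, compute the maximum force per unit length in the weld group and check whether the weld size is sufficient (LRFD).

f_max ≈ 995 N/mm; adequate

E62XX → F_EXX = 620 MPa.
Total weld length L_w = 350 mm. Treat welds as unit-width lines.
Polar moment about centroid: J = 2[d³/12 + d(b/2)²] = 2[175³/12 + 175×70²] = 2608000 mm³.
Direct shear f_v = P/L_w = 149×10³ / 350 = 425.7 N/mm (vertical).
Torsion M = P·e = 149×10³ × 105 = 15645000 N·mm.
Critical point at (x, y) = (70, 87.5) from centroid. f_tx = M·y/J = 524.9 N/mm; f_ty = M·x/J = 419.9 N/mm.
Resultant f_max = √[f_tx² + (f_v + f_ty)²] = √[524.9² + (425.7 + 419.9)²] = 995.2 N/mm.
Capacity per unit length: φr_n = 0.75 × 0.6 × 620 × (0.707 × 6) = 1184 N/mm.
995.2 ≤ 1184 → adequate.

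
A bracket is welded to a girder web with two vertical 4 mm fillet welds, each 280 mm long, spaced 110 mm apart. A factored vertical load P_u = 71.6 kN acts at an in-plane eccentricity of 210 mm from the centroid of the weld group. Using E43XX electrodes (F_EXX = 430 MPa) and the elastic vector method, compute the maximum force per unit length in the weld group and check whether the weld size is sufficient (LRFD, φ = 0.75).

Total weld length L_w = 560 mm. Treat welds as unit-width lines.
Polar moment about centroid: J = 2[d³/12 + d(b/2)²] = 2[280³/12 + 280×55²] = 5353000 mm³.
Direct shear f_v = P/L_w = 71.6×10³ / 560 = 127.9 N/mm (vertical).
Torsion M = P·e = 71.6×10³ × 210 = 15036000 N·mm.
Critical point at (x, y) = (55, 140) from centroid. f_tx = M·y/J = 393.3 N/mm; f_ty = M·x/J = 154.5 N/mm.
Resultant f_max = √[f_tx² + (f_v + f_ty)²] = √[393.3² + (127.9 + 154.5)²] = 484.1 N/mm.
Capacity per unit length: φr_n = 0.75 × 0.6 × 430 × (0.707 × 4) = 547.2 N/mm.
484.1 ≤ 547.2 → adequate.

f_max ≈ 484 N/mm; adequate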